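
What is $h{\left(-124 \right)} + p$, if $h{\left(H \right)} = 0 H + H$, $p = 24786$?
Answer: $24662$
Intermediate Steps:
$h{\left(H \right)} = H$ ($h{\left(H \right)} = 0 + H = H$)
$h{\left(-124 \right)} + p = -124 + 24786 = 24662$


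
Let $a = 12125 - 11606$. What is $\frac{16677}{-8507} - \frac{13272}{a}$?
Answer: $- \frac{40520089}{1471711} \approx -27.533$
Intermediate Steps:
$a = 519$ ($a = 12125 - 11606 = 519$)
$\frac{16677}{-8507} - \frac{13272}{a} = \frac{16677}{-8507} - \frac{13272}{519} = 16677 \left(- \frac{1}{8507}\right) - \frac{4424}{173} = - \frac{16677}{8507} - \frac{4424}{173} = - \frac{40520089}{1471711}$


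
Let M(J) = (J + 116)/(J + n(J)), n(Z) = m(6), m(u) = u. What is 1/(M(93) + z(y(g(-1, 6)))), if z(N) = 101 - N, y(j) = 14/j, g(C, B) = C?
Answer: 9/1054 ≈ 0.0085389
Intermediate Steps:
n(Z) = 6
M(J) = (116 + J)/(6 + J) (M(J) = (J + 116)/(J + 6) = (116 + J)/(6 + J))
1/(M(93) + z(y(g(-1, 6)))) = 1/((116 + 93)/(6 + 93) + (101 - 14/(-1))) = 1/(209/99 + (101 - 14*(-1))) = 1/((1/99)*209 + (101 - 1*(-14))) = 1/(19/9 + (101 + 14)) = 1/(19/9 + 115) = 1/(1054/9) = 9/1054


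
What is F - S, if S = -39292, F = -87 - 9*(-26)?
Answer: 39439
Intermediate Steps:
F = 147 (F = -87 + 234 = 147)
F - S = 147 - 1*(-39292) = 147 + 39292 = 39439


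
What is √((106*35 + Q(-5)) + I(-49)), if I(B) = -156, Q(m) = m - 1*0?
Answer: 13*√21 ≈ 59.573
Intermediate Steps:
Q(m) = m (Q(m) = m + 0 = m)
√((106*35 + Q(-5)) + I(-49)) = √((106*35 - 5) - 156) = √((3710 - 5) - 156) = √(3705 - 156) = √3549 = 13*√21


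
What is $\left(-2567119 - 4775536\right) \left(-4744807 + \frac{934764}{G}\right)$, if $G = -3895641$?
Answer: $\frac{45240705617579410135}{1298547} \approx 3.4839 \cdot 10^{13}$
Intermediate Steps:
$\left(-2567119 - 4775536\right) \left(-4744807 + \frac{934764}{G}\right) = \left(-2567119 - 4775536\right) \left(-4744807 + \frac{934764}{-3895641}\right) = - 7342655 \left(-4744807 + 934764 \left(- \frac{1}{3895641}\right)\right) = - 7342655 \left(-4744807 - \frac{311588}{1298547}\right) = \left(-7342655\right) \left(- \frac{6161355207017}{1298547}\right) = \frac{45240705617579410135}{1298547}$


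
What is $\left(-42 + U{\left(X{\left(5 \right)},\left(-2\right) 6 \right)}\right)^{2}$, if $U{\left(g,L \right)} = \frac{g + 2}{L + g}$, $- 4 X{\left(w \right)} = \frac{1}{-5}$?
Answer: $\frac{101586241}{57121} \approx 1778.4$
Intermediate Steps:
$X{\left(w \right)} = \frac{1}{20}$ ($X{\left(w \right)} = - \frac{1}{4 \left(-5\right)} = \left(- \frac{1}{4}\right) \left(- \frac{1}{5}\right) = \frac{1}{20}$)
$U{\left(g,L \right)} = \frac{2 + g}{L + g}$
$\left(-42 + U{\left(X{\left(5 \right)},\left(-2\right) 6 \right)}\right)^{2} = \left(-42 + \frac{2 + \frac{1}{20}}{\left(-2\right) 6 + \frac{1}{20}}\right)^{2} = \left(-42 + \frac{1}{-12 + \frac{1}{20}} \cdot \frac{41}{20}\right)^{2} = \left(-42 + \frac{1}{- \frac{239}{20}} \cdot \frac{41}{20}\right)^{2} = \left(-42 - \frac{41}{239}\right)^{2} = \left(- \frac{10079}{239}\right)^{2} = \frac{101586241}{57121}$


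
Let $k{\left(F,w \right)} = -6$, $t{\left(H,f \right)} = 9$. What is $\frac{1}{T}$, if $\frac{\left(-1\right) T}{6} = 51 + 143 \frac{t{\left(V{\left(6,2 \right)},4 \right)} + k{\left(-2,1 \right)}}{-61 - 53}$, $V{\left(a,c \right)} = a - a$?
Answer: $- \frac{19}{5385} \approx -0.0035283$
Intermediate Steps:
$V{\left(a,c \right)} = 0$
$T = - \frac{5385}{19}$ ($T = - 6 \left(51 + 143 \frac{9 - 6}{-61 - 53}\right) = - 6 \left(51 + 143 \frac{3}{-114}\right) = - 6 \left(51 + 143 \cdot 3 \left(- \frac{1}{114}\right)\right) = - 6 \left(51 + 143 \left(- \frac{1}{38}\right)\right) = - 6 \left(51 - \frac{143}{38}\right) = \left(-6\right) \frac{1795}{38} = - \frac{5385}{19} \approx -283.42$)
$\frac{1}{T} = \frac{1}{- \frac{5385}{19}} = - \frac{19}{5385}$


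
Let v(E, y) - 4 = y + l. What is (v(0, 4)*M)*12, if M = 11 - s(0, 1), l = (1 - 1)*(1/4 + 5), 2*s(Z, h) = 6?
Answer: 768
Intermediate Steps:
s(Z, h) = 3 (s(Z, h) = (½)*6 = 3)
l = 0 (l = 0*(1*(¼) + 5) = 0*(¼ + 5) = 0*(21/4) = 0)
v(E, y) = 4 + y (v(E, y) = 4 + (y + 0) = 4 + y)
M = 8 (M = 11 - 1*3 = 11 - 3 = 8)
(v(0, 4)*M)*12 = ((4 + 4)*8)*12 = (8*8)*12 = 64*12 = 768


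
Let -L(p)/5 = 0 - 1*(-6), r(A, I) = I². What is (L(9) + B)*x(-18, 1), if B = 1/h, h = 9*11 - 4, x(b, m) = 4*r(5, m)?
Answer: -11396/95 ≈ -119.96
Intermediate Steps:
x(b, m) = 4*m²
L(p) = -30 (L(p) = -5*(0 - 1*(-6)) = -5*(0 + 6) = -5*6 = -30)
h = 95 (h = 99 - 4 = 95)
B = 1/95 ≈ 0.010526
(L(9) + B)*x(-18, 1) = (-30 + 1/95)*(4*1²) = -11396/95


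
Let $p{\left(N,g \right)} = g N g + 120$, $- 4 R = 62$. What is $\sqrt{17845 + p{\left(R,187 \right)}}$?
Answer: $\frac{i \sqrt{2096218}}{2} \approx 723.92 i$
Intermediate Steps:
$R = - \frac{31}{2}$ ($R = \left(- \frac{1}{4}\right) 62 = - \frac{31}{2} \approx -15.5$)
$p{\left(N,g \right)} = 120 + N g^{2}$ ($p{\left(N,g \right)} = N g g + 120 = N g^{2} + 120 = 120 + N g^{2}$)
$\sqrt{17845 + p{\left(R,187 \right)}} = \sqrt{17845 + \left(120 - \frac{31 \cdot 187^{2}}{2}\right)} = \sqrt{17845 + \left(120 - \frac{1084039}{2}\right)} = \sqrt{17845 - \frac{1083799}{2}} = \sqrt{- \frac{1048109}{2}} = \frac{i \sqrt{2096218}}{2}$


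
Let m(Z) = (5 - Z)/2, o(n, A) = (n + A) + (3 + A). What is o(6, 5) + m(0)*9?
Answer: 83/2 ≈ 41.500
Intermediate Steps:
o(n, A) = 3 + n + 2*A (o(n, A) = (A + n) + (3 + A) = 3 + n + 2*A)
m(Z) = 5/2 - Z/2 (m(Z) = (5 - Z)*(½) = 5/2 - Z/2)
o(6, 5) + m(0)*9 = (3 + 6 + 2*5) + (5/2 - ½*0)*9 = (3 + 6 + 10) + (5/2 + 0)*9 = 19 + (5/2)*9 = 19 + 45/2 = 83/2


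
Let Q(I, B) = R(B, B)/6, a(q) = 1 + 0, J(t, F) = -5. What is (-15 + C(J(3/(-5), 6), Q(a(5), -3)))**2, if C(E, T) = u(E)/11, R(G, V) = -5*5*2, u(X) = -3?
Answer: 28224/121 ≈ 233.26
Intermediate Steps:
a(q) = 1
R(G, V) = -50 (R(G, V) = -25*2 = -50)
Q(I, B) = -25/3 (Q(I, B) = -50/6 = -50*1/6 = -25/3)
C(E, T) = -3/11
(-15 + C(J(3/(-5), 6), Q(a(5), -3)))**2 = (-15 - 3/11)**2 = (-168/11)**2 = 28224/121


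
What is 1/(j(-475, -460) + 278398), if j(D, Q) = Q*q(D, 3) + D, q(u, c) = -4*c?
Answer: 1/283443 ≈ 3.5280e-6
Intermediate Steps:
j(D, Q) = D - 12*Q (j(D, Q) = Q*(-4*3) + D = Q*(-12) + D = -12*Q + D = D - 12*Q)
1/(j(-475, -460) + 278398) = 1/((-475 - 12*(-460)) + 278398) = 1/((-475 + 5520) + 278398) = 1/(5045 + 278398) = 1/283443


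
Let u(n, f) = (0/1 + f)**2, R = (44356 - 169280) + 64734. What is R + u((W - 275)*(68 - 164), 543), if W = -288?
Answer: 234659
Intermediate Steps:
R = -60190 (R = -124924 + 64734 = -60190)
u(n, f) = f**2 (u(n, f) = (0*1 + f)**2 = (0 + f)**2 = f**2)
R + u((W - 275)*(68 - 164), 543) = -60190 + 543**2 = -60190 + 294849 = 234659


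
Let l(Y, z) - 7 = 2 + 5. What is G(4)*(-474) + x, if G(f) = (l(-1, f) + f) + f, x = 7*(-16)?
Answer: -10540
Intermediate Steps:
l(Y, z) = 14 (l(Y, z) = 7 + (2 + 5) = 7 + 7 = 14)
x = -112
G(f) = 14 + 2*f (G(f) = (14 + f) + f = 14 + 2*f)
G(4)*(-474) + x = (14 + 2*4)*(-474) - 112 = (14 + 8)*(-474) - 112 = 22*(-474) - 112 = -10428 - 112 = -10540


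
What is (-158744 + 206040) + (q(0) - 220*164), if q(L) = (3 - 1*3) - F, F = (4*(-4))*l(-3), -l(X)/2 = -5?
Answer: 11376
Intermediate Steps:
l(X) = 10 (l(X) = -2*(-5) = 10)
F = -160 (F = (4*(-4))*10 = -16*10 = -160)
q(L) = 160 (q(L) = (3 - 1*3) - 1*(-160) = (3 - 3) + 160 = 0 + 160 = 160)
(-158744 + 206040) + (q(0) - 220*164) = (-158744 + 206040) + (160 - 220*164) = 47296 + (160 - 36080) = 47296 - 35920 = 11376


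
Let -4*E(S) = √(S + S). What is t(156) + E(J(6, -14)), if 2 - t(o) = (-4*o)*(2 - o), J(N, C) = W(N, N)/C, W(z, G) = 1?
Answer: -96094 - I*√7/28 ≈ -96094.0 - 0.094491*I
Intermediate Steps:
J(N, C) = 1/C
E(S) = -√2*√S/4 (E(S) = -√(S + S)/4 = -√2*√S/4)
t(o) = 2 + 4*o*(2 - o) (t(o) = 2 - (-4*o)*(2 - o) = 2 - (-4)*o*(2 - o) = 2 + 4*o*(2 - o))
t(156) + E(J(6, -14)) = (2 - 4*156² + 8*156) - √2*√(1/(-14))/4 = (2 - 4*24336 + 1248) - √2*√(-1/14)/4 = (2 - 97344 + 1248) - √2*I*√14/14/4 = -96094 - I*√7/28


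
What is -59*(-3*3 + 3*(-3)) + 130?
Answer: 1192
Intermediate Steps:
-59*(-3*3 + 3*(-3)) + 130 = -59*(-9 - 9) + 130 = -59*(-18) + 130 = 1062 + 130 = 1192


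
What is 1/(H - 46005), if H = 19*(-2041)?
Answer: -1/84784 ≈ -1.1795e-5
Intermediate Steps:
H = -38779
1/(H - 46005) = 1/(-38779 - 46005) = 1/(-84784) = -1/84784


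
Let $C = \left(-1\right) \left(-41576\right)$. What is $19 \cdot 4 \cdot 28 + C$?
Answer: $43704$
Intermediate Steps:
$C = 41576$
$19 \cdot 4 \cdot 28 + C = 19 \cdot 4 \cdot 28 + 41576 = 76 \cdot 28 + 41576 = 2128 + 41576 = 43704$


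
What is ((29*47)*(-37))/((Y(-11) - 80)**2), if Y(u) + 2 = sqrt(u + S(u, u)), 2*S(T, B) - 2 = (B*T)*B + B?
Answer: -50431/(82 - I*sqrt(681))**2 ≈ -5.5578 - 3.9361*I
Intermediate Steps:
S(T, B) = 1 + B/2 + T*B**2/2 (S(T, B) = 1 + ((B*T)*B + B)/2 = 1 + (T*B**2 + B)/2 = 1 + (B + T*B**2)/2 = 1 + (B/2 + T*B**2/2) = 1 + B/2 + T*B**2/2)
Y(u) = -2 + sqrt(1 + u**3/2 + 3*u/2) (Y(u) = -2 + sqrt(u + (1 + u/2 + u*u**2/2)) = -2 + sqrt(u + (1 + u/2 + u**3/2)) = -2 + sqrt(1 + u**3/2 + 3*u/2))
((29*47)*(-37))/((Y(-11) - 80)**2) = ((29*47)*(-37))/(((-2 + sqrt(4 + 2*(-11)**3 + 6*(-11))/2) - 80)**2) = (1363*(-37))/(((-2 + sqrt(4 + 2*(-1331) - 66)/2) - 80)**2) = -50431/((-2 + sqrt(4 - 2662 - 66)/2) - 80)**2 = -50431/((-2 + sqrt(-2724)/2) - 80)**2 = -50431/((-2 + (2*I*sqrt(681))/2) - 80)**2 = -50431/((-2 + I*sqrt(681)) - 80)**2 = -50431/(-82 + I*sqrt(681))**2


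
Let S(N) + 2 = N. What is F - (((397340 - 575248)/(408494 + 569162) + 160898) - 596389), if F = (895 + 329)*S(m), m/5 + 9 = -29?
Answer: 49000896439/244414 ≈ 2.0048e+5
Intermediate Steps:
m = -190 (m = -45 + 5*(-29) = -45 - 145 = -190)
S(N) = -2 + N
F = -235008 (F = (895 + 329)*(-2 - 190) = 1224*(-192) = -235008)
F - (((397340 - 575248)/(408494 + 569162) + 160898) - 596389) = -235008 - (((397340 - 575248)/(408494 + 569162) + 160898) - 596389) = -235008 - ((-177908/977656 + 160898) - 596389) = -235008 - ((-177908*1/977656 + 160898) - 596389) = -235008 - ((-44477/244414 + 160898) - 596389) = -235008 - (39325679295/244414 - 596389) = -235008 - 1*(-106440141751/244414) = -235008 + 106440141751/244414 = 49000896439/244414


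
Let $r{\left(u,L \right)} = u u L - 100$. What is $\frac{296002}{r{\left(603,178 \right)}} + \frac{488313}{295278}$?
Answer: $\frac{5282024055847}{3185178648326} \approx 1.6583$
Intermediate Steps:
$r{\left(u,L \right)} = -100 + L u^{2}$ ($r{\left(u,L \right)} = u^{2} L - 100 = L u^{2} - 100 = -100 + L u^{2}$)
$\frac{296002}{r{\left(603,178 \right)}} + \frac{488313}{295278} = \frac{296002}{-100 + 178 \cdot 603^{2}} + \frac{488313}{295278} = \frac{296002}{-100 + 178 \cdot 363609} + 488313 \cdot \frac{1}{295278} = \frac{296002}{-100 + 64722402} + \frac{162771}{98426} = \frac{296002}{64722302} + \frac{162771}{98426} = 296002 \cdot \frac{1}{64722302} + \frac{162771}{98426} = \frac{148001}{32361151} + \frac{162771}{98426} = \frac{5282024055847}{3185178648326}$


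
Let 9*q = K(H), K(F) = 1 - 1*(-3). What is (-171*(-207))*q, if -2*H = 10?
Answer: 15732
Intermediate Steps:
H = -5 (H = -½*10 = -5)
K(F) = 4 (K(F) = 1 + 3 = 4)
q = 4/9 (q = (⅑)*4 = 4/9 ≈ 0.44444)
(-171*(-207))*q = -171*(-207)*(4/9) = 35397*(4/9) = 15732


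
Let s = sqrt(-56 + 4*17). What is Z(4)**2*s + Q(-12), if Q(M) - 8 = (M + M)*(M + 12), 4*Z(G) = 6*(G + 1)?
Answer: 8 + 225*sqrt(3)/2 ≈ 202.86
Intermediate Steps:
Z(G) = 3/2 + 3*G/2 (Z(G) = (6*(G + 1))/4 = (6*(1 + G))/4 = (6 + 6*G)/4 = 3/2 + 3*G/2)
s = 2*sqrt(3) (s = sqrt(-56 + 68) = sqrt(12) = 2*sqrt(3) ≈ 3.4641)
Q(M) = 8 + 2*M*(12 + M) (Q(M) = 8 + (M + M)*(M + 12) = 8 + (2*M)*(12 + M) = 8 + 2*M*(12 + M))
Z(4)**2*s + Q(-12) = (3/2 + (3/2)*4)**2*(2*sqrt(3)) + (8 + 2*(-12)**2 + 24*(-12)) = (3/2 + 6)**2*(2*sqrt(3)) + (8 + 2*144 - 288) = (15/2)**2*(2*sqrt(3)) + (8 + 288 - 288) = 225*(2*sqrt(3))/4 + 8 = 225*sqrt(3)/2 + 8 = 8 + 225*sqrt(3)/2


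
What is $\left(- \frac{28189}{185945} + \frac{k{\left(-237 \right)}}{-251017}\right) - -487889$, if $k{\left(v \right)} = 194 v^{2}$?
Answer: $\frac{22770359516405802}{46675356065} \approx 4.8785 \cdot 10^{5}$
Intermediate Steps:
$\left(- \frac{28189}{185945} + \frac{k{\left(-237 \right)}}{-251017}\right) - -487889 = \left(- \frac{28189}{185945} + \frac{194 \left(-237\right)^{2}}{-251017}\right) - -487889 = \left(\left(-28189\right) \frac{1}{185945} + 194 \cdot 56169 \left(- \frac{1}{251017}\right)\right) + 487889 = \left(- \frac{28189}{185945} + 10896786 \left(- \frac{1}{251017}\right)\right) + 487889 = \left(- \frac{28189}{185945} - \frac{10896786}{251017}\right) + 487889 = - \frac{2033278790983}{46675356065} + 487889 = \frac{22770359516405802}{46675356065}$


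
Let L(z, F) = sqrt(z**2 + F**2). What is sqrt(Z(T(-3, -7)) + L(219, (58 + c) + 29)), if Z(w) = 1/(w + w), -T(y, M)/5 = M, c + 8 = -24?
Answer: sqrt(70 + 4900*sqrt(50986))/70 ≈ 15.027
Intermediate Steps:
c = -32 (c = -8 - 24 = -32)
T(y, M) = -5*M
Z(w) = 1/(2*w)
L(z, F) = sqrt(F**2 + z**2)
sqrt(Z(T(-3, -7)) + L(219, (58 + c) + 29)) = sqrt(1/(2*((-5*(-7)))) + sqrt(((58 - 32) + 29)**2 + 219**2)) = sqrt((1/2)/35 + sqrt((26 + 29)**2 + 47961)) = sqrt((1/2)*(1/35) + sqrt(55**2 + 47961)) = sqrt(1/70 + sqrt(3025 + 47961)) = sqrt(1/70 + sqrt(50986))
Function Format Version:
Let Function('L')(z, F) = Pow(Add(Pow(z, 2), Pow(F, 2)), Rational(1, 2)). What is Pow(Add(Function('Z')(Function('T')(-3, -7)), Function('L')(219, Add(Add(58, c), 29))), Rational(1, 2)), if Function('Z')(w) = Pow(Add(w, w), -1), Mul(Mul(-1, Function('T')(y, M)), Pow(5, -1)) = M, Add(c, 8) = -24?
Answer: Mul(Rational(1, 70), Pow(Add(70, Mul(4900, Pow(50986, Rational(1, 2)))), Rational(1, 2))) ≈ 15.027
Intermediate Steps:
c = -32 (c = Add(-8, -24) = -32)
Function('T')(y, M) = Mul(-5, M)
Function('Z')(w) = Mul(Rational(1, 2), Pow(w, -1)) (Function('Z')(w) = Pow(Mul(2, w), -1) = Mul(Rational(1, 2), Pow(w, -1)))
Function('L')(z, F) = Pow(Add(Pow(F, 2), Pow(z, 2)), Rational(1, 2))
Pow(Add(Function('Z')(Function('T')(-3, -7)), Function('L')(219, Add(Add(58, c), 29))), Rational(1, 2)) = Pow(Add(Mul(Rational(1, 2), Pow(Mul(-5, -7), -1)), Pow(Add(Pow(Add(Add(58, -32), 29), 2), Pow(219, 2)), Rational(1, 2))), Rational(1, 2)) = Pow(Add(Mul(Rational(1, 2), Pow(35, -1)), Pow(Add(Pow(Add(26, 29), 2), 47961), Rational(1, 2))), Rational(1, 2)) = Pow(Add(Mul(Rational(1, 2), Rational(1, 35)), Pow(Add(Pow(55, 2), 47961), Rational(1, 2))), Rational(1, 2)) = Pow(Add(Rational(1, 70), Pow(Add(3025, 47961), Rational(1, 2))), Rational(1, 2)) = Pow(Add(Rational(1, 70), Pow(50986, Rational(1, 2))), Rational(1, 2))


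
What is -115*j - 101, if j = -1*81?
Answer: 9214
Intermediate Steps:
j = -81
-115*j - 101 = -115*(-81) - 101 = 9315 - 101 = 9214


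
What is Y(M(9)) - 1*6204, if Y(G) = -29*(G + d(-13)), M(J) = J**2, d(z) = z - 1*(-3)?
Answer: -8263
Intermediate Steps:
d(z) = 3 + z (d(z) = z + 3 = 3 + z)
Y(G) = 290 - 29*G (Y(G) = -29*(G + (3 - 13)) = -29*(G - 10) = -29*(-10 + G) = 290 - 29*G)
Y(M(9)) - 1*6204 = (290 - 29*9**2) - 1*6204 = (290 - 29*81) - 6204 = (290 - 2349) - 6204 = -2059 - 6204 = -8263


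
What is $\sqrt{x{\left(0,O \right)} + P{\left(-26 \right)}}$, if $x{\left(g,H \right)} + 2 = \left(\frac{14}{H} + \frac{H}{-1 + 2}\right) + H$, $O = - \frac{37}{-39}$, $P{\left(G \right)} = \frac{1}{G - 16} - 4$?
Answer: $\frac{\sqrt{482053390}}{6734} \approx 3.2604$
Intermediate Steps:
$P{\left(G \right)} = -4 + \frac{1}{-16 + G}$ ($P{\left(G \right)} = \frac{1}{-16 + G} - 4 = -4 + \frac{1}{-16 + G}$)
$O = \frac{37}{39}$ ($O = \left(-37\right) \left(- \frac{1}{39}\right) = \frac{37}{39} \approx 0.94872$)
$x{\left(g,H \right)} = -2 + 2 H + \frac{14}{H}$ ($x{\left(g,H \right)} = -2 + \left(\left(\frac{14}{H} + \frac{H}{-1 + 2}\right) + H\right) = -2 + \left(\left(\frac{14}{H} + \frac{H}{1}\right) + H\right) = -2 + \left(\left(\frac{14}{H} + H 1\right) + H\right) = -2 + \left(\left(\frac{14}{H} + H\right) + H\right) = -2 + \left(\left(H + \frac{14}{H}\right) + H\right) = -2 + \left(2 H + \frac{14}{H}\right) = -2 + 2 H + \frac{14}{H}$)
$\sqrt{x{\left(0,O \right)} + P{\left(-26 \right)}} = \sqrt{\left(-2 + 2 \cdot \frac{37}{39} + \frac{14}{\frac{37}{39}}\right) + \frac{65 - -104}{-16 - 26}} = \sqrt{\left(-2 + \frac{74}{39} + 14 \cdot \frac{39}{37}\right) + \frac{65 + 104}{-42}} = \sqrt{\left(-2 + \frac{74}{39} + \frac{546}{37}\right) - \frac{169}{42}} = \sqrt{\frac{21146}{1443} - \frac{169}{42}} = \sqrt{\frac{71585}{6734}} = \frac{\sqrt{482053390}}{6734}$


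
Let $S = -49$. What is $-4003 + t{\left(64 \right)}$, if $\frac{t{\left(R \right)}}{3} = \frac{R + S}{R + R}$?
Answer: $- \frac{512339}{128} \approx -4002.6$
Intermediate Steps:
$t{\left(R \right)} = \frac{3 \left(-49 + R\right)}{2 R}$ ($t{\left(R \right)} = 3 \frac{R - 49}{R + R} = 3 \frac{-49 + R}{2 R} = \frac{3 \left(-49 + R\right)}{2 R}$)
$-4003 + t{\left(64 \right)} = -4003 + \frac{3 \left(-49 + 64\right)}{2 \cdot 64} = -4003 + \frac{3}{2} \cdot \frac{1}{64} \cdot 15 = -4003 + \frac{45}{128} = - \frac{512339}{128}$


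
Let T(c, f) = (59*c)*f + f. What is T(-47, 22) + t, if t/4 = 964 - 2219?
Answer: -66004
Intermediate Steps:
t = -5020 (t = 4*(964 - 2219) = 4*(-1255) = -5020)
T(c, f) = f + 59*c*f (T(c, f) = 59*c*f + f = f + 59*c*f)
T(-47, 22) + t = 22*(1 + 59*(-47)) - 5020 = 22*(1 - 2773) - 5020 = 22*(-2772) - 5020 = -60984 - 5020 = -66004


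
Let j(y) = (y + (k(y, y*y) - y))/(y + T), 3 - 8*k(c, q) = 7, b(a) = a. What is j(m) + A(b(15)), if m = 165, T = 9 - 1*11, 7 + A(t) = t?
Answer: 2607/326 ≈ 7.9969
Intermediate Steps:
k(c, q) = -½ (k(c, q) = 3/8 - ⅛*7 = 3/8 - 7/8 = -½)
A(t) = -7 + t
T = -2 (T = 9 - 11 = -2)
j(y) = -1/(2*(-2 + y)) (j(y) = (y + (-½ - y))/(y - 2) = -1/(2*(-2 + y)))
j(m) + A(b(15)) = -1/(-4 + 2*165) + (-7 + 15) = -1/(-4 + 330) + 8 = -1/326 + 8 = 2607/326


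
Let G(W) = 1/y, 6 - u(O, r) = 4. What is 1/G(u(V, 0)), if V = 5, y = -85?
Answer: -85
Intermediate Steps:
u(O, r) = 2 (u(O, r) = 6 - 1*4 = 6 - 4 = 2)
G(W) = -1/85 (G(W) = 1/(-85) = -1/85)
1/G(u(V, 0)) = 1/(-1/85) = -85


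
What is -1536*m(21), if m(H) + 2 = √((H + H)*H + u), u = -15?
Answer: 3072 - 26112*√3 ≈ -42155.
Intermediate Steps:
m(H) = -2 + √(-15 + 2*H²) (m(H) = -2 + √((H + H)*H - 15) = -2 + √((2*H)*H - 15) = -2 + √(2*H² - 15) = -2 + √(-15 + 2*H²))
-1536*m(21) = -1536*(-2 + √(-15 + 2*21²)) = -1536*(-2 + √(-15 + 2*441)) = -1536*(-2 + √(-15 + 882)) = -1536*(-2 + √867) = -1536*(-2 + 17*√3) = 3072 - 26112*√3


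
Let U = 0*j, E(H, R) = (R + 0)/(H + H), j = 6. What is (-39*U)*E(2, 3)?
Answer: 0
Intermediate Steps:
E(H, R) = R/(2*H) (E(H, R) = R/((2*H)) = R*(1/(2*H)) = R/(2*H))
U = 0 (U = 0*6 = 0)
(-39*U)*E(2, 3) = (-39*0)*((1/2)*3/2) = 0*((1/2)*3*(1/2)) = 0*(3/4) = 0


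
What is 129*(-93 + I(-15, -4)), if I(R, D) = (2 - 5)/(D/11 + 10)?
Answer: -1275939/106 ≈ -12037.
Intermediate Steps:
I(R, D) = -3/(10 + D/11) (I(R, D) = -3/(D*(1/11) + 10) = -3/(D/11 + 10) = -3/(10 + D/11))
129*(-93 + I(-15, -4)) = 129*(-93 - 33/(110 - 4)) = 129*(-93 - 33/106) = 129*(-9891/106) = -1275939/106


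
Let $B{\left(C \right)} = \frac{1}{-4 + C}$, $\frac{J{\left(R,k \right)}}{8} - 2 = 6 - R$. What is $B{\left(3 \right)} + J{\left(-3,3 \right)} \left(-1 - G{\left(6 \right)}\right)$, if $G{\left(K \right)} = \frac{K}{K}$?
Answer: $-177$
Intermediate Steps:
$G{\left(K \right)} = 1$
$J{\left(R,k \right)} = 64 - 8 R$ ($J{\left(R,k \right)} = 16 + 8 \left(6 - R\right) = 16 - \left(-48 + 8 R\right) = 64 - 8 R$)
$B{\left(3 \right)} + J{\left(-3,3 \right)} \left(-1 - G{\left(6 \right)}\right) = \frac{1}{-4 + 3} + \left(64 - -24\right) \left(-1 - 1\right) = \frac{1}{-1} + \left(64 + 24\right) \left(-1 - 1\right) = -1 + 88 \left(-2\right) = -1 - 176 = -177$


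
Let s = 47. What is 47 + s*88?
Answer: 4183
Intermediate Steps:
47 + s*88 = 47 + 47*88 = 47 + 4136 = 4183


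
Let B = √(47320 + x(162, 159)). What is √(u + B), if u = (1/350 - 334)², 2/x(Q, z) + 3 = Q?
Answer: √(345474375737481 + 19477500*√1196297238)/55650 ≈ 334.32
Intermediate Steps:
x(Q, z) = 2/(-3 + Q)
B = √1196297238/159 (B = √(47320 + 2/(-3 + 162)) = √(47320 + 2/159) = √(7523882/159) = √1196297238/159 ≈ 217.53)
u = 13665376201/122500 (u = (1/350 - 334)² = (-116899/350)² = 13665376201/122500 ≈ 1.1155e+5)
√(u + B) = √(13665376201/122500 + √1196297238/159)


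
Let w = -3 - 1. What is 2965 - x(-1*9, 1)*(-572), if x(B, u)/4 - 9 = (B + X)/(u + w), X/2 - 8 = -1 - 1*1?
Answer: 21269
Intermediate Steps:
X = 12 (X = 16 + 2*(-1 - 1*1) = 16 + 2*(-1 - 1) = 16 + 2*(-2) = 16 - 4 = 12)
w = -4
x(B, u) = 36 + 4*(12 + B)/(-4 + u) (x(B, u) = 36 + 4*((B + 12)/(u - 4)) = 36 + 4*((12 + B)/(-4 + u)) = 36 + 4*(12 + B)/(-4 + u))
2965 - x(-1*9, 1)*(-572) = 2965 - 4*(-24 - 1*9 + 9*1)/(-4 + 1)*(-572) = 2965 - 4*(-24 - 9 + 9)/(-3)*(-572) = 2965 - 4*(-⅓)*(-24)*(-572) = 2965 - 32*(-572) = 2965 - 1*(-18304) = 2965 + 18304 = 21269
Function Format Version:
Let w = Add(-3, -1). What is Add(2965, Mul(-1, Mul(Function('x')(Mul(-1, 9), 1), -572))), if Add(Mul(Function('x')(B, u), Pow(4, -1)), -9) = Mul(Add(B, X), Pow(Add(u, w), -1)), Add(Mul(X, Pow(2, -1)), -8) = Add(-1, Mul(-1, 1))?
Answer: 21269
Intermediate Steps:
X = 12 (X = Add(16, Mul(2, Add(-1, Mul(-1, 1)))) = Add(16, Mul(2, Add(-1, -1))) = Add(16, Mul(2, -2)) = Add(16, -4) = 12)
w = -4
Function('x')(B, u) = Add(36, Mul(4, Pow(Add(-4, u), -1), Add(12, B))) (Function('x')(B, u) = Add(36, Mul(4, Mul(Add(B, 12), Pow(Add(u, -4), -1)))) = Add(36, Mul(4, Mul(Add(12, B), Pow(Add(-4, u), -1)))) = Add(36, Mul(4, Mul(Pow(Add(-4, u), -1), Add(12, B)))) = Add(36, Mul(4, Pow(Add(-4, u), -1), Add(12, B))))
Add(2965, Mul(-1, Mul(Function('x')(Mul(-1, 9), 1), -572))) = Add(2965, Mul(-1, Mul(Mul(4, Pow(Add(-4, 1), -1), Add(-24, Mul(-1, 9), Mul(9, 1))), -572))) = Add(2965, Mul(-1, Mul(Mul(4, Pow(-3, -1), Add(-24, -9, 9)), -572))) = Add(2965, Mul(-1, Mul(Mul(4, Rational(-1, 3), -24), -572))) = Add(2965, Mul(-1, Mul(32, -572))) = Add(2965, Mul(-1, -18304)) = Add(2965, 18304) = 21269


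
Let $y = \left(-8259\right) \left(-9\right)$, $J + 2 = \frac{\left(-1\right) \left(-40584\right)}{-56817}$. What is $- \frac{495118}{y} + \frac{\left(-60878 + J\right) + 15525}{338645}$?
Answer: $- \frac{1079779122886751}{158909709097935} \approx -6.7949$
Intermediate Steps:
$J = - \frac{51406}{18939}$ ($J = -2 + \frac{\left(-1\right) \left(-40584\right)}{-56817} = -2 + 40584 \left(- \frac{1}{56817}\right) = -2 - \frac{13528}{18939} = - \frac{51406}{18939} \approx -2.7143$)
$y = 74331$
$- \frac{495118}{y} + \frac{\left(-60878 + J\right) + 15525}{338645} = - \frac{495118}{74331} + \frac{\left(-60878 - \frac{51406}{18939}\right) + 15525}{338645} = \left(-495118\right) \frac{1}{74331} + \left(- \frac{1153019848}{18939} + 15525\right) \frac{1}{338645} = - \frac{495118}{74331} - \frac{858991873}{6413597655} = - \frac{1079779122886751}{158909709097935}$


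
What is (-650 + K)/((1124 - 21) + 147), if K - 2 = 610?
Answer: -19/625 ≈ -0.030400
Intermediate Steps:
K = 612 (K = 2 + 610 = 612)
(-650 + K)/((1124 - 21) + 147) = (-650 + 612)/((1124 - 21) + 147) = -38/(1103 + 147) = -38/1250 = -38*1/1250 = -19/625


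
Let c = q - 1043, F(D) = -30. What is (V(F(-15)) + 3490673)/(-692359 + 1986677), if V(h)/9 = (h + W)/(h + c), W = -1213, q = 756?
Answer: 29119856/10797337 ≈ 2.6969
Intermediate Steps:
c = -287 (c = 756 - 1043 = -287)
V(h) = 9*(-1213 + h)/(-287 + h) (V(h) = 9*((h - 1213)/(h - 287)) = 9*((-1213 + h)/(-287 + h)) = 9*(-1213 + h)/(-287 + h))
(V(F(-15)) + 3490673)/(-692359 + 1986677) = (9*(-1213 - 30)/(-287 - 30) + 3490673)/(-692359 + 1986677) = (9*(-1243)/(-317) + 3490673)/1294318 = (9*(-1/317)*(-1243) + 3490673)*(1/1294318) = (11187/317 + 3490673)*(1/1294318) = (1106554528/317)*(1/1294318) = 29119856/10797337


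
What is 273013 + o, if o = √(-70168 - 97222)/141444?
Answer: 273013 + I*√167390/141444 ≈ 2.7301e+5 + 0.0028925*I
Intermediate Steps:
o = I*√167390/141444 (o = √(-167390)*(1/141444) = (I*√167390)*(1/141444) = I*√167390/141444 ≈ 0.0028925*I)
273013 + o = 273013 + I*√167390/141444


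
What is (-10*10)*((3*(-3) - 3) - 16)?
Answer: 2800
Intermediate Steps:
(-10*10)*((3*(-3) - 3) - 16) = -100*((-9 - 3) - 16) = -100*(-12 - 16) = -100*(-28) = 2800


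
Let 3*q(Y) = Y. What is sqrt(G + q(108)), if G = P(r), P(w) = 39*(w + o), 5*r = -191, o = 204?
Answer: sqrt(162555)/5 ≈ 80.636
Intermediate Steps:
q(Y) = Y/3
r = -191/5 (r = (1/5)*(-191) = -191/5 ≈ -38.200)
P(w) = 7956 + 39*w (P(w) = 39*(w + 204) = 39*(204 + w) = 7956 + 39*w)
G = 32331/5 (G = 7956 + 39*(-191/5) = 7956 - 7449/5 = 32331/5 ≈ 6466.2)
sqrt(G + q(108)) = sqrt(32331/5 + (1/3)*108) = sqrt(32331/5 + 36) = sqrt(32511/5) = sqrt(162555)/5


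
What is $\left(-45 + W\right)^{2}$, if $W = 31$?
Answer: $196$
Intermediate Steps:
$\left(-45 + W\right)^{2} = \left(-45 + 31\right)^{2} = \left(-14\right)^{2} = 196$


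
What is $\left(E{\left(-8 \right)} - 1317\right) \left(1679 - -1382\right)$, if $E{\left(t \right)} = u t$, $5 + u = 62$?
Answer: $-5427153$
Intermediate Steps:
$u = 57$ ($u = -5 + 62 = 57$)
$E{\left(t \right)} = 57 t$
$\left(E{\left(-8 \right)} - 1317\right) \left(1679 - -1382\right) = \left(57 \left(-8\right) - 1317\right) \left(1679 - -1382\right) = \left(-456 - 1317\right) \left(1679 + 1382\right) = \left(-1773\right) 3061 = -5427153$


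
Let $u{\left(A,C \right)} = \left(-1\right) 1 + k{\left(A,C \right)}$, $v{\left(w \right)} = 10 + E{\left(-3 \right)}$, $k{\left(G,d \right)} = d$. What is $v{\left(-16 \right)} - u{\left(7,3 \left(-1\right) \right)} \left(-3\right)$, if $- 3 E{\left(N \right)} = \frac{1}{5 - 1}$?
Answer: $- \frac{25}{12} \approx -2.0833$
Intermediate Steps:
$E{\left(N \right)} = - \frac{1}{12}$ ($E{\left(N \right)} = - \frac{1}{3 \left(5 - 1\right)} = - \frac{1}{3 \cdot 4} = \left(- \frac{1}{3}\right) \frac{1}{4} = - \frac{1}{12}$)
$v{\left(w \right)} = \frac{119}{12}$ ($v{\left(w \right)} = 10 - \frac{1}{12} = \frac{119}{12}$)
$u{\left(A,C \right)} = -1 + C$ ($u{\left(A,C \right)} = \left(-1\right) 1 + C = -1 + C$)
$v{\left(-16 \right)} - u{\left(7,3 \left(-1\right) \right)} \left(-3\right) = \frac{119}{12} - \left(-1 + 3 \left(-1\right)\right) \left(-3\right) = \frac{119}{12} - \left(-1 - 3\right) \left(-3\right) = \frac{119}{12} - \left(-4\right) \left(-3\right) = \frac{119}{12} - 12 = - \frac{25}{12}$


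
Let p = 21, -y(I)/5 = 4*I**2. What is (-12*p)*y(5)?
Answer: 126000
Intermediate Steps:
y(I) = -20*I**2
(-12*p)*y(5) = (-12*21)*(-20*5**2) = -(-5040)*25 = -252*(-500) = 126000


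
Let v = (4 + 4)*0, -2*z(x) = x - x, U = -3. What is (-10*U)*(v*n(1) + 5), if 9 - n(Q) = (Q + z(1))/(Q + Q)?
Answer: 150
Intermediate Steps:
z(x) = 0 (z(x) = -(x - x)/2 = -½*0 = 0)
n(Q) = 17/2 (n(Q) = 9 - (Q + 0)/(Q + Q) = 9 - Q/(2*Q) = 9 - Q*1/(2*Q) = 9 - 1*½ = 9 - ½ = 17/2)
v = 0 (v = 8*0 = 0)
(-10*U)*(v*n(1) + 5) = (-10*(-3))*(0*(17/2) + 5) = 30*(0 + 5) = 30*5 = 150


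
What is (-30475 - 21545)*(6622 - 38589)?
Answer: 1662923340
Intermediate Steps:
(-30475 - 21545)*(6622 - 38589) = -52020*(-31967) = 1662923340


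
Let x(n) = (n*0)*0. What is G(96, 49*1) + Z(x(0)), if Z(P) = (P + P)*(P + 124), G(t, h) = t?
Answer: 96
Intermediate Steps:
x(n) = 0 (x(n) = 0*0 = 0)
Z(P) = 2*P*(124 + P) (Z(P) = (2*P)*(124 + P) = 2*P*(124 + P))
G(96, 49*1) + Z(x(0)) = 96 + 2*0*(124 + 0) = 96 + 2*0*124 = 96 + 0 = 96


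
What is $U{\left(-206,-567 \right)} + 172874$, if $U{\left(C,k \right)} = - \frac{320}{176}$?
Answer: $\frac{1901594}{11} \approx 1.7287 \cdot 10^{5}$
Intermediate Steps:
$U{\left(C,k \right)} = - \frac{20}{11}$ ($U{\left(C,k \right)} = \left(-320\right) \frac{1}{176} = - \frac{20}{11}$)
$U{\left(-206,-567 \right)} + 172874 = - \frac{20}{11} + 172874 = \frac{1901594}{11}$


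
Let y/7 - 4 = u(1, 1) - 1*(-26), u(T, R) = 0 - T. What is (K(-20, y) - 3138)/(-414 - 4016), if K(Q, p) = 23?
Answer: 623/886 ≈ 0.70316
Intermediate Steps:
u(T, R) = -T
y = 203 (y = 28 + 7*(-1*1 - 1*(-26)) = 28 + 7*(-1 + 26) = 28 + 7*25 = 28 + 175 = 203)
(K(-20, y) - 3138)/(-414 - 4016) = (23 - 3138)/(-414 - 4016) = -3115/(-4430) = -3115*(-1/4430) = 623/886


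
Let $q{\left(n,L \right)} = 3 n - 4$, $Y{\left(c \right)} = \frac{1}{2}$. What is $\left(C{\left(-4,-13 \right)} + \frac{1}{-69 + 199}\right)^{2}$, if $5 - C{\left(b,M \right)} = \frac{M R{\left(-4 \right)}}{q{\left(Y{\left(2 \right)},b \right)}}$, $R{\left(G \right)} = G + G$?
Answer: $\frac{36711481}{16900} \approx 2172.3$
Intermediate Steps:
$R{\left(G \right)} = 2 G$
$Y{\left(c \right)} = \frac{1}{2}$
$q{\left(n,L \right)} = -4 + 3 n$
$C{\left(b,M \right)} = 5 - \frac{16 M}{5}$ ($C{\left(b,M \right)} = 5 - \frac{M 2 \left(-4\right)}{-4 + 3 \cdot \frac{1}{2}} = 5 - \frac{M \left(-8\right)}{-4 + \frac{3}{2}} = 5 - \frac{\left(-8\right) M}{- \frac{5}{2}} = 5 - - 8 M \left(- \frac{2}{5}\right) = 5 - \frac{16 M}{5}$)
$\left(C{\left(-4,-13 \right)} + \frac{1}{-69 + 199}\right)^{2} = \left(\left(5 - - \frac{208}{5}\right) + \frac{1}{-69 + 199}\right)^{2} = \left(\left(5 + \frac{208}{5}\right) + \frac{1}{130}\right)^{2} = \left(\frac{233}{5} + \frac{1}{130}\right)^{2} = \left(\frac{6059}{130}\right)^{2} = \frac{36711481}{16900}$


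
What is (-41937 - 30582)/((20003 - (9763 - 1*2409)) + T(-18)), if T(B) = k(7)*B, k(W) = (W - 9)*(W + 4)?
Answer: -72519/13045 ≈ -5.5591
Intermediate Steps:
k(W) = (-9 + W)*(4 + W)
T(B) = -22*B (T(B) = (-36 + 7**2 - 5*7)*B = (-36 + 49 - 35)*B = -22*B)
(-41937 - 30582)/((20003 - (9763 - 1*2409)) + T(-18)) = (-41937 - 30582)/((20003 - (9763 - 1*2409)) - 22*(-18)) = -72519/((20003 - (9763 - 2409)) + 396) = -72519/((20003 - 1*7354) + 396) = -72519/((20003 - 7354) + 396) = -72519/(12649 + 396) = -72519/13045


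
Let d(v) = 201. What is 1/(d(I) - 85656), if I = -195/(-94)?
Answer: -1/85455 ≈ -1.1702e-5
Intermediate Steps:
I = 195/94 (I = -195*(-1/94) = 195/94 ≈ 2.0745)
1/(d(I) - 85656) = 1/(201 - 85656) = 1/(-85455) = -1/85455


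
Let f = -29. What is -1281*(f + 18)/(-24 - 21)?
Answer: -4697/15 ≈ -313.13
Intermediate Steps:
-1281*(f + 18)/(-24 - 21) = -1281*(-29 + 18)/(-24 - 21) = -(-14091)/(-45) = -(-14091)*(-1)/45 = -1281*11/45 = -4697/15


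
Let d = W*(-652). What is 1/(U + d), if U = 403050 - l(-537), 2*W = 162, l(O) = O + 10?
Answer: 1/350765 ≈ 2.8509e-6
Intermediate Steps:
l(O) = 10 + O
W = 81 (W = (½)*162 = 81)
d = -52812 (d = 81*(-652) = -52812)
U = 403577 (U = 403050 - (10 - 537) = 403050 - 1*(-527) = 403050 + 527 = 403577)
1/(U + d) = 1/(403577 - 52812) = 1/350765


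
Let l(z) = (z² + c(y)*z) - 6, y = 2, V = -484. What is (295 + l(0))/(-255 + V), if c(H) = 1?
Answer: -289/739 ≈ -0.39107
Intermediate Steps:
l(z) = -6 + z + z² (l(z) = (z² + 1*z) - 6 = (z² + z) - 6 = (z + z²) - 6 = -6 + z + z²)
(295 + l(0))/(-255 + V) = (295 + (-6 + 0 + 0²))/(-255 - 484) = (295 + (-6 + 0 + 0))/(-739) = (295 - 6)*(-1/739) = 289*(-1/739) = -289/739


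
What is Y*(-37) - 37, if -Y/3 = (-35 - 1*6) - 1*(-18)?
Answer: -2590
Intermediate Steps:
Y = 69 (Y = -3*((-35 - 1*6) - 1*(-18)) = -3*((-35 - 6) + 18) = -3*(-41 + 18) = -3*(-23) = 69)
Y*(-37) - 37 = 69*(-37) - 37 = -2553 - 37 = -2590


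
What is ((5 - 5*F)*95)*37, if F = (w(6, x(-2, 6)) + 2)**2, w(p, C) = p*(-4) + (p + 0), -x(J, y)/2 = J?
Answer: -4481625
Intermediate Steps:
x(J, y) = -2*J
w(p, C) = -3*p (w(p, C) = -4*p + p = -3*p)
F = 256 (F = (-3*6 + 2)**2 = (-18 + 2)**2 = (-16)**2 = 256)
((5 - 5*F)*95)*37 = ((5 - 5*256)*95)*37 = ((5 - 1280)*95)*37 = -1275*95*37 = -121125*37 = -4481625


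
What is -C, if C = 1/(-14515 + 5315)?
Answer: 1/9200 ≈ 0.00010870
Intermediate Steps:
C = -1/9200 (C = 1/(-9200) = -1/9200 ≈ -0.00010870)
-C = -1*(-1/9200) = 1/9200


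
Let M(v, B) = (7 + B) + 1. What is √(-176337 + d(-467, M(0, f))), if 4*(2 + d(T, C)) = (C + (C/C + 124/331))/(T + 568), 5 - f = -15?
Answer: I*√788327943362303/66862 ≈ 419.93*I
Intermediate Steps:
f = 20 (f = 5 - 1*(-15) = 5 + 15 = 20)
M(v, B) = 8 + B
d(T, C) = -2 + (455/331 + C)/(4*(568 + T)) (d(T, C) = -2 + ((C + (C/C + 124/331))/(T + 568))/4 = -2 + ((C + (1 + 124*(1/331)))/(568 + T))/4 = -2 + ((C + (1 + 124/331))/(568 + T))/4 = -2 + ((C + 455/331)/(568 + T))/4 = -2 + ((455/331 + C)/(568 + T))/4 = -2 + (455/331 + C)/(4*(568 + T)))
√(-176337 + d(-467, M(0, f))) = √(-176337 + (-1503609 - 2648*(-467) + 331*(8 + 20))/(1324*(568 - 467))) = √(-176337 + (1/1324)*(-1503609 + 1236616 + 331*28)/101) = √(-176337 + (1/1324)*(1/101)*(-1503609 + 1236616 + 9268)) = √(-176337 + (1/1324)*(1/101)*(-257725)) = √(-176337 - 257725/133724) = √(-23580746713/133724) = I*√788327943362303/66862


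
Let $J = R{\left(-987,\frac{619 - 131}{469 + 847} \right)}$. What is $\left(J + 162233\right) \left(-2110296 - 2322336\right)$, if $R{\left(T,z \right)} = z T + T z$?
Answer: $-715874500632$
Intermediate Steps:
$R{\left(T,z \right)} = 2 T z$ ($R{\left(T,z \right)} = T z + T z = 2 T z$)
$J = -732$ ($J = 2 \left(-987\right) \frac{619 - 131}{469 + 847} = 2 \left(-987\right) \frac{488}{1316} = 2 \left(-987\right) 488 \cdot \frac{1}{1316} = 2 \left(-987\right) \frac{122}{329} = -732$)
$\left(J + 162233\right) \left(-2110296 - 2322336\right) = \left(-732 + 162233\right) \left(-2110296 - 2322336\right) = 161501 \left(-4432632\right) = -715874500632$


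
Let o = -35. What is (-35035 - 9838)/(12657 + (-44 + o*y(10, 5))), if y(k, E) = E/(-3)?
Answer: -134619/38014 ≈ -3.5413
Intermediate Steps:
y(k, E) = -E/3 (y(k, E) = E*(-⅓) = -E/3)
(-35035 - 9838)/(12657 + (-44 + o*y(10, 5))) = (-35035 - 9838)/(12657 + (-44 - (-35)*5/3)) = -44873/(12657 + (-44 - 35*(-5/3))) = -44873/(12657 + (-44 + 175/3)) = -44873/(12657 + 43/3) = -44873/38014/3 = -44873*3/38014 = -134619/38014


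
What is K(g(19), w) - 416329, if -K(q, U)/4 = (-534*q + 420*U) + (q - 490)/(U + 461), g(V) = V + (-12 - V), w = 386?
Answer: -923601519/847 ≈ -1.0904e+6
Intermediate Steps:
g(V) = -12
K(q, U) = -1680*U + 2136*q - 4*(-490 + q)/(461 + U) (K(q, U) = -4*((-534*q + 420*U) + (q - 490)/(U + 461)) = -4*((-534*q + 420*U) + (-490 + q)/(461 + U)) = -4*(-534*q + 420*U + (-490 + q)/(461 + U)) = -1680*U + 2136*q - 4*(-490 + q)/(461 + U))
K(g(19), w) - 416329 = 4*(490 - 193620*386 - 420*386² + 246173*(-12) + 534*386*(-12))/(461 + 386) - 416329 = 4*(490 - 74737320 - 420*148996 - 2954076 - 2473488)/847 - 416329 = 4*(1/847)*(490 - 74737320 - 62578320 - 2954076 - 2473488) - 416329 = 4*(1/847)*(-142742714) - 416329 = -570970856/847 - 416329 = -923601519/847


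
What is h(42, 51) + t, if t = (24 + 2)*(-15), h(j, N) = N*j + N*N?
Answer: 4353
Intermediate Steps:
h(j, N) = N² + N*j (h(j, N) = N*j + N² = N² + N*j)
t = -390 (t = 26*(-15) = -390)
h(42, 51) + t = 51*(51 + 42) - 390 = 51*93 - 390 = 4743 - 390 = 4353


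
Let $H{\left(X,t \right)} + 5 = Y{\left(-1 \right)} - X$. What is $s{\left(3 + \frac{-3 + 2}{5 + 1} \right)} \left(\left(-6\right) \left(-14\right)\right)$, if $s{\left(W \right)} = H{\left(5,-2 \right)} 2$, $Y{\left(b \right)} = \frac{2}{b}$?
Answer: $-2016$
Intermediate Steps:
$H{\left(X,t \right)} = -7 - X$ ($H{\left(X,t \right)} = -5 - \left(2 + X\right) = -7 - X$)
$s{\left(W \right)} = -24$ ($s{\left(W \right)} = \left(-7 - 5\right) 2 = \left(-12\right) 2 = -24$)
$s{\left(3 + \frac{-3 + 2}{5 + 1} \right)} \left(\left(-6\right) \left(-14\right)\right) = - 24 \left(\left(-6\right) \left(-14\right)\right) = \left(-24\right) 84 = -2016$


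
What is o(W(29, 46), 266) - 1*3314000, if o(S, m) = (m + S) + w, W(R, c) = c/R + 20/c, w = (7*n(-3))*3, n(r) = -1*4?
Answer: -2210315258/667 ≈ -3.3138e+6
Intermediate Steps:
n(r) = -4
w = -84 (w = (7*(-4))*3 = -28*3 = -84)
W(R, c) = 20/c + c/R
o(S, m) = -84 + S + m (o(S, m) = (m + S) - 84 = (S + m) - 84 = -84 + S + m)
o(W(29, 46), 266) - 1*3314000 = (-84 + (20/46 + 46/29) + 266) - 1*3314000 = (-84 + (20*(1/46) + 46*(1/29)) + 266) - 3314000 = (-84 + (10/23 + 46/29) + 266) - 3314000 = (-84 + 1348/667 + 266) - 3314000 = 122742/667 - 3314000 = -2210315258/667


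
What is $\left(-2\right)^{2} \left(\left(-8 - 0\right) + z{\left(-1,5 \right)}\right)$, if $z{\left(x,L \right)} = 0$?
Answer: $-32$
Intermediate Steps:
$\left(-2\right)^{2} \left(\left(-8 - 0\right) + z{\left(-1,5 \right)}\right) = \left(-2\right)^{2} \left(\left(-8 - 0\right) + 0\right) = 4 \left(\left(-8 + 0\right) + 0\right) = 4 \left(-8 + 0\right) = 4 \left(-8\right) = -32$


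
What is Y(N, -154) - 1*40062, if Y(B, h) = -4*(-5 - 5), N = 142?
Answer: -40022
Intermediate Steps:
Y(B, h) = 40 (Y(B, h) = -4*(-10) = 40)
Y(N, -154) - 1*40062 = 40 - 1*40062 = 40 - 40062 = -40022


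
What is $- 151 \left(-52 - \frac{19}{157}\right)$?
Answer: $\frac{1235633}{157} \approx 7870.3$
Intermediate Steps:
$- 151 \left(-52 - \frac{19}{157}\right) = \left(-151\right) \left(- \frac{8183}{157}\right) = \frac{1235633}{157}$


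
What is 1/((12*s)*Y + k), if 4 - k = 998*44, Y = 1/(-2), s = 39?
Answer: -1/44142 ≈ -2.2654e-5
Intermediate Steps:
Y = -½ ≈ -0.50000
k = -43908 (k = 4 - 998*44 = 4 - 1*43912 = 4 - 43912 = -43908)
1/((12*s)*Y + k) = 1/((12*39)*(-½) - 43908) = 1/(468*(-½) - 43908) = 1/(-234 - 43908) = 1/(-44142) = -1/44142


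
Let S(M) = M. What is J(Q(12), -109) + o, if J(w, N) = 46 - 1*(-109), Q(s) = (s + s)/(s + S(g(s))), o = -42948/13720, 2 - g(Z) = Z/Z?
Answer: 520913/3430 ≈ 151.87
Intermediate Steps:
g(Z) = 1 (g(Z) = 2 - Z/Z = 2 - 1*1 = 2 - 1 = 1)
o = -10737/3430 (o = -42948*1/13720 = -10737/3430 ≈ -3.1303)
Q(s) = 2*s/(1 + s) (Q(s) = (s + s)/(s + 1) = (2*s)/(1 + s) = 2*s/(1 + s))
J(w, N) = 155 (J(w, N) = 46 + 109 = 155)
J(Q(12), -109) + o = 155 - 10737/3430 = 520913/3430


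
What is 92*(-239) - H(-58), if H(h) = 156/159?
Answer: -1165416/53 ≈ -21989.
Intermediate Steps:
H(h) = 52/53 (H(h) = 156*(1/159) = 52/53)
92*(-239) - H(-58) = 92*(-239) - 1*52/53 = -21988 - 52/53 = -1165416/53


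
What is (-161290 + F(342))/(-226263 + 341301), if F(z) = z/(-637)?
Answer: -51371036/36639603 ≈ -1.4021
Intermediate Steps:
F(z) = -z/637 (F(z) = z*(-1/637) = -z/637)
(-161290 + F(342))/(-226263 + 341301) = (-161290 - 1/637*342)/(-226263 + 341301) = (-161290 - 342/637)/115038 = -102742072/637*1/115038 = -51371036/36639603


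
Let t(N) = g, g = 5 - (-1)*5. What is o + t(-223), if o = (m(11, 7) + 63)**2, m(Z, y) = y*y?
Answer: 12554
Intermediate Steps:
m(Z, y) = y**2
o = 12544 (o = (7**2 + 63)**2 = (49 + 63)**2 = 112**2 = 12544)
g = 10 (g = 5 - 1*(-5) = 5 + 5 = 10)
t(N) = 10
o + t(-223) = 12544 + 10 = 12554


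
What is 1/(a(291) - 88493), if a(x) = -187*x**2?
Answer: -1/15923840 ≈ -6.2799e-8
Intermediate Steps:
1/(a(291) - 88493) = 1/(-187*291**2 - 88493) = 1/(-187*84681 - 88493) = 1/(-15835347 - 88493) = 1/(-15923840) = -1/15923840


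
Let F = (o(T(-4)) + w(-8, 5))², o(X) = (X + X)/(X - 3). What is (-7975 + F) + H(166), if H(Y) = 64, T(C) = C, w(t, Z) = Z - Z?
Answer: -387575/49 ≈ -7909.7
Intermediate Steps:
w(t, Z) = 0
o(X) = 2*X/(-3 + X) (o(X) = (2*X)/(-3 + X) = 2*X/(-3 + X))
F = 64/49 (F = (2*(-4)/(-3 - 4) + 0)² = (2*(-4)/(-7) + 0)² = (2*(-4)*(-⅐) + 0)² = (8/7 + 0)² = (8/7)² = 64/49 ≈ 1.3061)
(-7975 + F) + H(166) = (-7975 + 64/49) + 64 = -390711/49 + 64 = -387575/49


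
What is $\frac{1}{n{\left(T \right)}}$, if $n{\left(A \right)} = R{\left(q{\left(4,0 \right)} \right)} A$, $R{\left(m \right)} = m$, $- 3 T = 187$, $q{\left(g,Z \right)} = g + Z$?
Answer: $- \frac{3}{748} \approx -0.0040107$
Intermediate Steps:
$q{\left(g,Z \right)} = Z + g$
$T = - \frac{187}{3}$ ($T = \left(- \frac{1}{3}\right) 187 = - \frac{187}{3} \approx -62.333$)
$n{\left(A \right)} = 4 A$ ($n{\left(A \right)} = \left(0 + 4\right) A = 4 A$)
$\frac{1}{n{\left(T \right)}} = \frac{1}{4 \left(- \frac{187}{3}\right)} = \frac{1}{- \frac{748}{3}} = - \frac{3}{748}$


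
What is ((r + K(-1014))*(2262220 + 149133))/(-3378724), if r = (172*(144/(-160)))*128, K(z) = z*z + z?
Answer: -6072797210907/8446810 ≈ -7.1895e+5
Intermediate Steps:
K(z) = z + z**2 (K(z) = z**2 + z = z + z**2)
r = -99072/5 (r = (172*(144*(-1/160)))*128 = (172*(-9/10))*128 = -774/5*128 = -99072/5 ≈ -19814.)
((r + K(-1014))*(2262220 + 149133))/(-3378724) = ((-99072/5 - 1014*(1 - 1014))*(2262220 + 149133))/(-3378724) = ((-99072/5 - 1014*(-1013))*2411353)*(-1/3378724) = ((-99072/5 + 1027182)*2411353)*(-1/3378724) = ((5036838/5)*2411353)*(-1/3378724) = (12145594421814/5)*(-1/3378724) = -6072797210907/8446810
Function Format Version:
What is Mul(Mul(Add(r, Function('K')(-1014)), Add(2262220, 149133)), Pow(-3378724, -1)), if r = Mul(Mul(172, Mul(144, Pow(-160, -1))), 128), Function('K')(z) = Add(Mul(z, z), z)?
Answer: Rational(-6072797210907, 8446810) ≈ -7.1895e+5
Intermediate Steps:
Function('K')(z) = Add(z, Pow(z, 2)) (Function('K')(z) = Add(Pow(z, 2), z) = Add(z, Pow(z, 2)))
r = Rational(-99072, 5) (r = Mul(Mul(172, Mul(144, Rational(-1, 160))), 128) = Mul(Mul(172, Rational(-9, 10)), 128) = Mul(Rational(-774, 5), 128) = Rational(-99072, 5) ≈ -19814.)
Mul(Mul(Add(r, Function('K')(-1014)), Add(2262220, 149133)), Pow(-3378724, -1)) = Mul(Mul(Add(Rational(-99072, 5), Mul(-1014, Add(1, -1014))), Add(2262220, 149133)), Pow(-3378724, -1)) = Mul(Mul(Add(Rational(-99072, 5), Mul(-1014, -1013)), 2411353), Rational(-1, 3378724)) = Mul(Mul(Add(Rational(-99072, 5), 1027182), 2411353), Rational(-1, 3378724)) = Mul(Mul(Rational(5036838, 5), 2411353), Rational(-1, 3378724)) = Mul(Rational(12145594421814, 5), Rational(-1, 3378724)) = Rational(-6072797210907, 8446810)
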